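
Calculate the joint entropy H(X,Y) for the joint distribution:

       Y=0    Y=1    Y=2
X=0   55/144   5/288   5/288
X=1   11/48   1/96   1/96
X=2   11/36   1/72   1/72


H(X,Y) = -Σ p(x,y) log₂ p(x,y)
  p(0,0)=55/144: -0.3819 × log₂(0.3819) = 0.5304
  p(0,1)=5/288: -0.0174 × log₂(0.0174) = 0.1015
  p(0,2)=5/288: -0.0174 × log₂(0.0174) = 0.1015
  p(1,0)=11/48: -0.2292 × log₂(0.2292) = 0.4871
  p(1,1)=1/96: -0.0104 × log₂(0.0104) = 0.0686
  p(1,2)=1/96: -0.0104 × log₂(0.0104) = 0.0686
  p(2,0)=11/36: -0.3056 × log₂(0.3056) = 0.5227
  p(2,1)=1/72: -0.0139 × log₂(0.0139) = 0.0857
  p(2,2)=1/72: -0.0139 × log₂(0.0139) = 0.0857
H(X,Y) = 2.0517 bits


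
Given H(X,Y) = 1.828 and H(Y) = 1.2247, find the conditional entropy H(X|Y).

Chain rule: H(X,Y) = H(X|Y) + H(Y)
H(X|Y) = H(X,Y) - H(Y) = 1.828 - 1.2247 = 0.6033 bits


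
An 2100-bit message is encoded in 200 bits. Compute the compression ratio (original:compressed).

Compression ratio = Original / Compressed
= 2100 / 200 = 10.50:1


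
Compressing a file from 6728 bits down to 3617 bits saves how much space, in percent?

Space savings = (1 - Compressed/Original) × 100%
= (1 - 3617/6728) × 100%
= 46.24%


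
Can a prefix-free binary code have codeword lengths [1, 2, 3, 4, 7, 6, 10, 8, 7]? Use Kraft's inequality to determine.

Kraft inequality: Σ 2^(-l_i) ≤ 1 for prefix-free code
Calculating: 2^(-1) + 2^(-2) + 2^(-3) + 2^(-4) + 2^(-7) + 2^(-6) + 2^(-10) + 2^(-8) + 2^(-7)
= 0.5 + 0.25 + 0.125 + 0.0625 + 0.0078125 + 0.015625 + 0.0009765625 + 0.00390625 + 0.0078125
= 0.9736
Since 0.9736 ≤ 1, prefix-free code exists


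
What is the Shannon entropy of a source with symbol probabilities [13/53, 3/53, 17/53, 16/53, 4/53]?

H(X) = -Σ p(x) log₂ p(x)
  -13/53 × log₂(13/53) = 0.4973
  -3/53 × log₂(3/53) = 0.2345
  -17/53 × log₂(17/53) = 0.5262
  -16/53 × log₂(16/53) = 0.5216
  -4/53 × log₂(4/53) = 0.2814
H(X) = 2.0610 bits


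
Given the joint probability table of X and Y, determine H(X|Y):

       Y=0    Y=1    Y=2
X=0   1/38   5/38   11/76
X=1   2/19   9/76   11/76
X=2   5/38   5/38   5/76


H(X|Y) = Σ_y p(y) H(X|Y=y)
  p(Y=0) = 5/19, H(X|Y=0) = 1.3610
  p(Y=1) = 29/76, H(X|Y=1) = 1.5832
  p(Y=2) = 27/76, H(X|Y=2) = 1.5061
H(X|Y) = 0.2632×1.3610 + 0.3816×1.5832 + 0.3553×1.5061 = 1.4973 bits


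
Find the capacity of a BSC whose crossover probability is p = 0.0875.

For BSC with error probability p:
C = 1 - H(p) where H(p) is binary entropy
H(0.0875) = -0.0875 × log₂(0.0875) - 0.9125 × log₂(0.9125)
H(p) = 0.4281
C = 1 - 0.4281 = 0.5719 bits/use


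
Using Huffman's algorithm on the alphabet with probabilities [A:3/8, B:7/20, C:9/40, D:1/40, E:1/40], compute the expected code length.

Huffman tree construction:
Combine smallest probabilities repeatedly
Resulting codes:
  A: 0 (length 1)
  B: 11 (length 2)
  C: 101 (length 3)
  D: 1000 (length 4)
  E: 1001 (length 4)
Average length = Σ p(s) × length(s) = 1.9500 bits


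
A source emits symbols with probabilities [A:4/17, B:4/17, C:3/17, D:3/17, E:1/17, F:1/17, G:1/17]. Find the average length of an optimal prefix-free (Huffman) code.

Huffman tree construction:
Combine smallest probabilities repeatedly
Resulting codes:
  A: 01 (length 2)
  B: 10 (length 2)
  C: 110 (length 3)
  D: 111 (length 3)
  E: 0010 (length 4)
  F: 0011 (length 4)
  G: 000 (length 3)
Average length = Σ p(s) × length(s) = 2.6471 bits


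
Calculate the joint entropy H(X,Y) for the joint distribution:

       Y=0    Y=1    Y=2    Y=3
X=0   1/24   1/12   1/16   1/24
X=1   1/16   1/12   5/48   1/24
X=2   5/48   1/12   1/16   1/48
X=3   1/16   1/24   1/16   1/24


H(X,Y) = -Σ p(x,y) log₂ p(x,y)
  p(0,0)=1/24: -0.0417 × log₂(0.0417) = 0.1910
  p(0,1)=1/12: -0.0833 × log₂(0.0833) = 0.2987
  p(0,2)=1/16: -0.0625 × log₂(0.0625) = 0.2500
  p(0,3)=1/24: -0.0417 × log₂(0.0417) = 0.1910
  p(1,0)=1/16: -0.0625 × log₂(0.0625) = 0.2500
  p(1,1)=1/12: -0.0833 × log₂(0.0833) = 0.2987
  p(1,2)=5/48: -0.1042 × log₂(0.1042) = 0.3399
  p(1,3)=1/24: -0.0417 × log₂(0.0417) = 0.1910
  p(2,0)=5/48: -0.1042 × log₂(0.1042) = 0.3399
  p(2,1)=1/12: -0.0833 × log₂(0.0833) = 0.2987
  p(2,2)=1/16: -0.0625 × log₂(0.0625) = 0.2500
  p(2,3)=1/48: -0.0208 × log₂(0.0208) = 0.1164
  p(3,0)=1/16: -0.0625 × log₂(0.0625) = 0.2500
  p(3,1)=1/24: -0.0417 × log₂(0.0417) = 0.1910
  p(3,2)=1/16: -0.0625 × log₂(0.0625) = 0.2500
  p(3,3)=1/24: -0.0417 × log₂(0.0417) = 0.1910
H(X,Y) = 3.8976 bits


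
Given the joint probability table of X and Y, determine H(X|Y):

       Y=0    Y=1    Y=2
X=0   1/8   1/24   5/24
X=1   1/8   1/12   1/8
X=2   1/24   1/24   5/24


H(X|Y) = Σ_y p(y) H(X|Y=y)
  p(Y=0) = 7/24, H(X|Y=0) = 1.4488
  p(Y=1) = 1/6, H(X|Y=1) = 1.5000
  p(Y=2) = 13/24, H(X|Y=2) = 1.5486
H(X|Y) = 0.2917×1.4488 + 0.1667×1.5000 + 0.5417×1.5486 = 1.5114 bits


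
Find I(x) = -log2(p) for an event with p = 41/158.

Information content I(x) = -log₂(p(x))
I = -log₂(41/158) = -log₂(0.2595)
I = 1.9462 bits


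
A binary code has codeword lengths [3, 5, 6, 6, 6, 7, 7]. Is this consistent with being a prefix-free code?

Kraft inequality: Σ 2^(-l_i) ≤ 1 for prefix-free code
Calculating: 2^(-3) + 2^(-5) + 2^(-6) + 2^(-6) + 2^(-6) + 2^(-7) + 2^(-7)
= 0.125 + 0.03125 + 0.015625 + 0.015625 + 0.015625 + 0.0078125 + 0.0078125
= 0.2188
Since 0.2188 ≤ 1, prefix-free code exists


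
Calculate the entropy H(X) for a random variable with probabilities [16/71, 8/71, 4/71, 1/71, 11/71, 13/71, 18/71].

H(X) = -Σ p(x) log₂ p(x)
  -16/71 × log₂(16/71) = 0.4845
  -8/71 × log₂(8/71) = 0.3549
  -4/71 × log₂(4/71) = 0.2338
  -1/71 × log₂(1/71) = 0.0866
  -11/71 × log₂(11/71) = 0.4168
  -13/71 × log₂(13/71) = 0.4485
  -18/71 × log₂(18/71) = 0.5019
H(X) = 2.5270 bits


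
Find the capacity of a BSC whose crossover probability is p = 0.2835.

For BSC with error probability p:
C = 1 - H(p) where H(p) is binary entropy
H(0.2835) = -0.2835 × log₂(0.2835) - 0.7165 × log₂(0.7165)
H(p) = 0.8602
C = 1 - 0.8602 = 0.1398 bits/use


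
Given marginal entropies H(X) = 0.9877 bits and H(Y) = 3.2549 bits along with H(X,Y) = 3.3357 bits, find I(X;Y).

I(X;Y) = H(X) + H(Y) - H(X,Y)
I(X;Y) = 0.9877 + 3.2549 - 3.3357 = 0.9069 bits


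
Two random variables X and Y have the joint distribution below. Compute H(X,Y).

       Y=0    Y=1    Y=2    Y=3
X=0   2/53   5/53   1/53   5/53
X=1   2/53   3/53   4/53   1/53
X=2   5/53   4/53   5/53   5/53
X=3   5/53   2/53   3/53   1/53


H(X,Y) = -Σ p(x,y) log₂ p(x,y)
  p(0,0)=2/53: -0.0377 × log₂(0.0377) = 0.1784
  p(0,1)=5/53: -0.0943 × log₂(0.0943) = 0.3213
  p(0,2)=1/53: -0.0189 × log₂(0.0189) = 0.1081
  p(0,3)=5/53: -0.0943 × log₂(0.0943) = 0.3213
  p(1,0)=2/53: -0.0377 × log₂(0.0377) = 0.1784
  p(1,1)=3/53: -0.0566 × log₂(0.0566) = 0.2345
  p(1,2)=4/53: -0.0755 × log₂(0.0755) = 0.2814
  p(1,3)=1/53: -0.0189 × log₂(0.0189) = 0.1081
  p(2,0)=5/53: -0.0943 × log₂(0.0943) = 0.3213
  p(2,1)=4/53: -0.0755 × log₂(0.0755) = 0.2814
  p(2,2)=5/53: -0.0943 × log₂(0.0943) = 0.3213
  p(2,3)=5/53: -0.0943 × log₂(0.0943) = 0.3213
  p(3,0)=5/53: -0.0943 × log₂(0.0943) = 0.3213
  p(3,1)=2/53: -0.0377 × log₂(0.0377) = 0.1784
  p(3,2)=3/53: -0.0566 × log₂(0.0566) = 0.2345
  p(3,3)=1/53: -0.0189 × log₂(0.0189) = 0.1081
H(X,Y) = 3.8191 bits


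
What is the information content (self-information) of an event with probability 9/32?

Information content I(x) = -log₂(p(x))
I = -log₂(9/32) = -log₂(0.2812)
I = 1.8301 bits


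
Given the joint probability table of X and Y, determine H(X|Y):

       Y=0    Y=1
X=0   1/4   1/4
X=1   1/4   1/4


H(X|Y) = Σ_y p(y) H(X|Y=y)
  p(Y=0) = 1/2, H(X|Y=0) = 1.0000
  p(Y=1) = 1/2, H(X|Y=1) = 1.0000
H(X|Y) = 0.5000×1.0000 + 0.5000×1.0000 = 1.0000 bits


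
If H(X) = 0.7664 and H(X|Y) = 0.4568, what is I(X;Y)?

I(X;Y) = H(X) - H(X|Y)
I(X;Y) = 0.7664 - 0.4568 = 0.3096 bits


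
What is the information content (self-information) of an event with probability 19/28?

Information content I(x) = -log₂(p(x))
I = -log₂(19/28) = -log₂(0.6786)
I = 0.5594 bits


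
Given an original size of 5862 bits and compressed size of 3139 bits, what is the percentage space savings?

Space savings = (1 - Compressed/Original) × 100%
= (1 - 3139/5862) × 100%
= 46.45%


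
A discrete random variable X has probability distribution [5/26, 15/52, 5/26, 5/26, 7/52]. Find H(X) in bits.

H(X) = -Σ p(x) log₂ p(x)
  -5/26 × log₂(5/26) = 0.4574
  -15/52 × log₂(15/52) = 0.5174
  -5/26 × log₂(5/26) = 0.4574
  -5/26 × log₂(5/26) = 0.4574
  -7/52 × log₂(7/52) = 0.3895
H(X) = 2.2790 bits


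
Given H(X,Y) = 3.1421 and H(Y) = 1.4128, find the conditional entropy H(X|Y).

Chain rule: H(X,Y) = H(X|Y) + H(Y)
H(X|Y) = H(X,Y) - H(Y) = 3.1421 - 1.4128 = 1.7293 bits


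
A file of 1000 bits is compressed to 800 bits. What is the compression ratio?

Compression ratio = Original / Compressed
= 1000 / 800 = 1.25:1


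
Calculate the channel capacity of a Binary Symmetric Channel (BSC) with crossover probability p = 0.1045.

For BSC with error probability p:
C = 1 - H(p) where H(p) is binary entropy
H(0.1045) = -0.1045 × log₂(0.1045) - 0.8955 × log₂(0.8955)
H(p) = 0.4831
C = 1 - 0.4831 = 0.5169 bits/use


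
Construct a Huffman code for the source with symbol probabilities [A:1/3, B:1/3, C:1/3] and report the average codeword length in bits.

Huffman tree construction:
Combine smallest probabilities repeatedly
Resulting codes:
  A: 10 (length 2)
  B: 11 (length 2)
  C: 0 (length 1)
Average length = Σ p(s) × length(s) = 1.6667 bits


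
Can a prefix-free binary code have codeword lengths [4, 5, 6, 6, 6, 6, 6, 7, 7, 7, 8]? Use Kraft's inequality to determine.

Kraft inequality: Σ 2^(-l_i) ≤ 1 for prefix-free code
Calculating: 2^(-4) + 2^(-5) + 2^(-6) + 2^(-6) + 2^(-6) + 2^(-6) + 2^(-6) + 2^(-7) + 2^(-7) + 2^(-7) + 2^(-8)
= 0.0625 + 0.03125 + 0.015625 + 0.015625 + 0.015625 + 0.015625 + 0.015625 + 0.0078125 + 0.0078125 + 0.0078125 + 0.00390625
= 0.1992
Since 0.1992 ≤ 1, prefix-free code exists


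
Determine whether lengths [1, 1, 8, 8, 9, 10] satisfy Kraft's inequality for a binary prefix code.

Kraft inequality: Σ 2^(-l_i) ≤ 1 for prefix-free code
Calculating: 2^(-1) + 2^(-1) + 2^(-8) + 2^(-8) + 2^(-9) + 2^(-10)
= 0.5 + 0.5 + 0.00390625 + 0.00390625 + 0.001953125 + 0.0009765625
= 1.0107
Since 1.0107 > 1, prefix-free code does not exist


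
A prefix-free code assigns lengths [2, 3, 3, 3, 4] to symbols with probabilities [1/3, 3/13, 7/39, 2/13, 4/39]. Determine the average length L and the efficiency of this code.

Average length L = Σ p_i × l_i = 2.7692 bits
Entropy H = 2.2137 bits
Efficiency η = H/L × 100% = 79.94%


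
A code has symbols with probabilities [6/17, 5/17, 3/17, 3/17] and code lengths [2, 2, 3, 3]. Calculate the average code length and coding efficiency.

Average length L = Σ p_i × l_i = 2.3529 bits
Entropy H = 1.9328 bits
Efficiency η = H/L × 100% = 82.14%


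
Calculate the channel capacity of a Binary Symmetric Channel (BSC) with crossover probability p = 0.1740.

For BSC with error probability p:
C = 1 - H(p) where H(p) is binary entropy
H(0.1740) = -0.1740 × log₂(0.1740) - 0.8260 × log₂(0.8260)
H(p) = 0.6668
C = 1 - 0.6668 = 0.3332 bits/use


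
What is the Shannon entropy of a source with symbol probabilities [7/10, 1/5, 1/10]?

H(X) = -Σ p(x) log₂ p(x)
  -7/10 × log₂(7/10) = 0.3602
  -1/5 × log₂(1/5) = 0.4644
  -1/10 × log₂(1/10) = 0.3322
H(X) = 1.1568 bits


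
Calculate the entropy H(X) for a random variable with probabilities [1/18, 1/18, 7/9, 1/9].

H(X) = -Σ p(x) log₂ p(x)
  -1/18 × log₂(1/18) = 0.2317
  -1/18 × log₂(1/18) = 0.2317
  -7/9 × log₂(7/9) = 0.2820
  -1/9 × log₂(1/9) = 0.3522
H(X) = 1.0975 bits


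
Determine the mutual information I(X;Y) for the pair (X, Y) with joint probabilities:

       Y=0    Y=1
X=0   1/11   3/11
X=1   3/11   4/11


H(X) = 0.9457, H(Y) = 0.9457, H(X,Y) = 1.8676
I(X;Y) = H(X) + H(Y) - H(X,Y) = 0.0237 bits


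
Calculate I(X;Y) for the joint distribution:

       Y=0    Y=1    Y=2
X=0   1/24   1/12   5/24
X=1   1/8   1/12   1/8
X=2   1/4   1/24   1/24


H(X) = 1.5850, H(Y) = 1.5284, H(X,Y) = 2.8921
I(X;Y) = H(X) + H(Y) - H(X,Y) = 0.2213 bits


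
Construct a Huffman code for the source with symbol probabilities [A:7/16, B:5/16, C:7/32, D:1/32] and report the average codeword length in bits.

Huffman tree construction:
Combine smallest probabilities repeatedly
Resulting codes:
  A: 0 (length 1)
  B: 11 (length 2)
  C: 101 (length 3)
  D: 100 (length 3)
Average length = Σ p(s) × length(s) = 1.8125 bits


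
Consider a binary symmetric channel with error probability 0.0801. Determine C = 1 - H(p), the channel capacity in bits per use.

For BSC with error probability p:
C = 1 - H(p) where H(p) is binary entropy
H(0.0801) = -0.0801 × log₂(0.0801) - 0.9199 × log₂(0.9199)
H(p) = 0.4025
C = 1 - 0.4025 = 0.5975 bits/use


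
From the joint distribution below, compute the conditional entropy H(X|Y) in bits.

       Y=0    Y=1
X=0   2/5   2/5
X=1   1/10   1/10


H(X|Y) = Σ_y p(y) H(X|Y=y)
  p(Y=0) = 1/2, H(X|Y=0) = 0.7219
  p(Y=1) = 1/2, H(X|Y=1) = 0.7219
H(X|Y) = 0.5000×0.7219 + 0.5000×0.7219 = 0.7219 bits


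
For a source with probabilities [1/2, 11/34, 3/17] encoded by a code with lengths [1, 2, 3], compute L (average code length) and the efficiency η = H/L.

Average length L = Σ p_i × l_i = 1.6765 bits
Entropy H = 1.4683 bits
Efficiency η = H/L × 100% = 87.58%


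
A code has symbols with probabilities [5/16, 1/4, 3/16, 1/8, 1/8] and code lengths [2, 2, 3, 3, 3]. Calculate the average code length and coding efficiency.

Average length L = Σ p_i × l_i = 2.4375 bits
Entropy H = 2.2272 bits
Efficiency η = H/L × 100% = 91.37%


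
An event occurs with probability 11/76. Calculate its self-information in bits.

Information content I(x) = -log₂(p(x))
I = -log₂(11/76) = -log₂(0.1447)
I = 2.7885 bits


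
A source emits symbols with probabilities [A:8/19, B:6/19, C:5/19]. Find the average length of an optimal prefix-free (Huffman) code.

Huffman tree construction:
Combine smallest probabilities repeatedly
Resulting codes:
  A: 0 (length 1)
  B: 11 (length 2)
  C: 10 (length 2)
Average length = Σ p(s) × length(s) = 1.5789 bits


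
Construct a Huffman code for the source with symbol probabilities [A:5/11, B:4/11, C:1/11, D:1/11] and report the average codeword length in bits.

Huffman tree construction:
Combine smallest probabilities repeatedly
Resulting codes:
  A: 0 (length 1)
  B: 11 (length 2)
  C: 100 (length 3)
  D: 101 (length 3)
Average length = Σ p(s) × length(s) = 1.7273 bits


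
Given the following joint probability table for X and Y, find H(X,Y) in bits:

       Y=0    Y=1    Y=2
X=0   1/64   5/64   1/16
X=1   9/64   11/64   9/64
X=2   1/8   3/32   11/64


H(X,Y) = -Σ p(x,y) log₂ p(x,y)
  p(0,0)=1/64: -0.0156 × log₂(0.0156) = 0.0938
  p(0,1)=5/64: -0.0781 × log₂(0.0781) = 0.2873
  p(0,2)=1/16: -0.0625 × log₂(0.0625) = 0.2500
  p(1,0)=9/64: -0.1406 × log₂(0.1406) = 0.3980
  p(1,1)=11/64: -0.1719 × log₂(0.1719) = 0.4367
  p(1,2)=9/64: -0.1406 × log₂(0.1406) = 0.3980
  p(2,0)=1/8: -0.1250 × log₂(0.1250) = 0.3750
  p(2,1)=3/32: -0.0938 × log₂(0.0938) = 0.3202
  p(2,2)=11/64: -0.1719 × log₂(0.1719) = 0.4367
H(X,Y) = 2.9955 bits


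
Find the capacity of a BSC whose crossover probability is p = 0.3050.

For BSC with error probability p:
C = 1 - H(p) where H(p) is binary entropy
H(0.3050) = -0.3050 × log₂(0.3050) - 0.6950 × log₂(0.6950)
H(p) = 0.8873
C = 1 - 0.8873 = 0.1127 bits/use


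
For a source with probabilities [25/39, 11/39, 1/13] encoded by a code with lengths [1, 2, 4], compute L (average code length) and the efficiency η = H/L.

Average length L = Σ p_i × l_i = 1.5128 bits
Entropy H = 1.2109 bits
Efficiency η = H/L × 100% = 80.04%


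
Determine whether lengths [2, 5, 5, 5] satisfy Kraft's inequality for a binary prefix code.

Kraft inequality: Σ 2^(-l_i) ≤ 1 for prefix-free code
Calculating: 2^(-2) + 2^(-5) + 2^(-5) + 2^(-5)
= 0.25 + 0.03125 + 0.03125 + 0.03125
= 0.3438
Since 0.3438 ≤ 1, prefix-free code exists


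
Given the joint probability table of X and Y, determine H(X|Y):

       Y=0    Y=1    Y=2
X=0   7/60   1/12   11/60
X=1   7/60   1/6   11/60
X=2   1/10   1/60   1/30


H(X|Y) = Σ_y p(y) H(X|Y=y)
  p(Y=0) = 1/3, H(X|Y=0) = 1.5813
  p(Y=1) = 4/15, H(X|Y=1) = 1.1982
  p(Y=2) = 2/5, H(X|Y=2) = 1.3305
H(X|Y) = 0.3333×1.5813 + 0.2667×1.1982 + 0.4000×1.3305 = 1.3788 bits


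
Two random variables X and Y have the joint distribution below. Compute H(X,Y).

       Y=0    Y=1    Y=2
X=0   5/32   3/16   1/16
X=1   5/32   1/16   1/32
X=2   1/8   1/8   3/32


H(X,Y) = -Σ p(x,y) log₂ p(x,y)
  p(0,0)=5/32: -0.1562 × log₂(0.1562) = 0.4184
  p(0,1)=3/16: -0.1875 × log₂(0.1875) = 0.4528
  p(0,2)=1/16: -0.0625 × log₂(0.0625) = 0.2500
  p(1,0)=5/32: -0.1562 × log₂(0.1562) = 0.4184
  p(1,1)=1/16: -0.0625 × log₂(0.0625) = 0.2500
  p(1,2)=1/32: -0.0312 × log₂(0.0312) = 0.1562
  p(2,0)=1/8: -0.1250 × log₂(0.1250) = 0.3750
  p(2,1)=1/8: -0.1250 × log₂(0.1250) = 0.3750
  p(2,2)=3/32: -0.0938 × log₂(0.0938) = 0.3202
H(X,Y) = 3.0161 bits


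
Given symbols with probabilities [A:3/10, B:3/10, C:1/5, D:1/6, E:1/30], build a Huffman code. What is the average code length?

Huffman tree construction:
Combine smallest probabilities repeatedly
Resulting codes:
  A: 10 (length 2)
  B: 11 (length 2)
  C: 00 (length 2)
  D: 011 (length 3)
  E: 010 (length 3)
Average length = Σ p(s) × length(s) = 2.2000 bits


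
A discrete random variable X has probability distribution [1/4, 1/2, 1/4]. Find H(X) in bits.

H(X) = -Σ p(x) log₂ p(x)
  -1/4 × log₂(1/4) = 0.5000
  -1/2 × log₂(1/2) = 0.5000
  -1/4 × log₂(1/4) = 0.5000
H(X) = 1.5000 bits


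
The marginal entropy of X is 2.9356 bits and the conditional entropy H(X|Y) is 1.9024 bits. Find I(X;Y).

I(X;Y) = H(X) - H(X|Y)
I(X;Y) = 2.9356 - 1.9024 = 1.0332 bits


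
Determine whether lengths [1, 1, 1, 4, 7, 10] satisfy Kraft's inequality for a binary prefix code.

Kraft inequality: Σ 2^(-l_i) ≤ 1 for prefix-free code
Calculating: 2^(-1) + 2^(-1) + 2^(-1) + 2^(-4) + 2^(-7) + 2^(-10)
= 0.5 + 0.5 + 0.5 + 0.0625 + 0.0078125 + 0.0009765625
= 1.5713
Since 1.5713 > 1, prefix-free code does not exist


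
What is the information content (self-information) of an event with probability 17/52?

Information content I(x) = -log₂(p(x))
I = -log₂(17/52) = -log₂(0.3269)
I = 1.6130 bits


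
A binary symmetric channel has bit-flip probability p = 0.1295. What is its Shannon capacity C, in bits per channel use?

For BSC with error probability p:
C = 1 - H(p) where H(p) is binary entropy
H(0.1295) = -0.1295 × log₂(0.1295) - 0.8705 × log₂(0.8705)
H(p) = 0.5561
C = 1 - 0.5561 = 0.4439 bits/use


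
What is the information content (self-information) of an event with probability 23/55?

Information content I(x) = -log₂(p(x))
I = -log₂(23/55) = -log₂(0.4182)
I = 1.2578 bits


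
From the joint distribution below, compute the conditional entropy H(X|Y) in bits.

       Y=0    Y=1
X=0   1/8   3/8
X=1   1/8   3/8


H(X|Y) = Σ_y p(y) H(X|Y=y)
  p(Y=0) = 1/4, H(X|Y=0) = 1.0000
  p(Y=1) = 3/4, H(X|Y=1) = 1.0000
H(X|Y) = 0.2500×1.0000 + 0.7500×1.0000 = 1.0000 bits


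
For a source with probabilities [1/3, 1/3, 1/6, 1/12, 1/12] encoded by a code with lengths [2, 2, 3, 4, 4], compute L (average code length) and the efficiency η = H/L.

Average length L = Σ p_i × l_i = 2.5000 bits
Entropy H = 2.0850 bits
Efficiency η = H/L × 100% = 83.40%


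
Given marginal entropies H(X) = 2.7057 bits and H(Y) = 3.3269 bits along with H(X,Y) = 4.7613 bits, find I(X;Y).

I(X;Y) = H(X) + H(Y) - H(X,Y)
I(X;Y) = 2.7057 + 3.3269 - 4.7613 = 1.2713 bits


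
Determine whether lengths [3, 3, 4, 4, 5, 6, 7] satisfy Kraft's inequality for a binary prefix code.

Kraft inequality: Σ 2^(-l_i) ≤ 1 for prefix-free code
Calculating: 2^(-3) + 2^(-3) + 2^(-4) + 2^(-4) + 2^(-5) + 2^(-6) + 2^(-7)
= 0.125 + 0.125 + 0.0625 + 0.0625 + 0.03125 + 0.015625 + 0.0078125
= 0.4297
Since 0.4297 ≤ 1, prefix-free code exists


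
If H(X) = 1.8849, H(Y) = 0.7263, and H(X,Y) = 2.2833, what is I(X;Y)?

I(X;Y) = H(X) + H(Y) - H(X,Y)
I(X;Y) = 1.8849 + 0.7263 - 2.2833 = 0.3279 bits


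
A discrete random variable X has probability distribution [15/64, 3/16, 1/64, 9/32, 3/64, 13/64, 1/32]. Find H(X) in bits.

H(X) = -Σ p(x) log₂ p(x)
  -15/64 × log₂(15/64) = 0.4906
  -3/16 × log₂(3/16) = 0.4528
  -1/64 × log₂(1/64) = 0.0938
  -9/32 × log₂(9/32) = 0.5147
  -3/64 × log₂(3/64) = 0.2070
  -13/64 × log₂(13/64) = 0.4671
  -1/32 × log₂(1/32) = 0.1562
H(X) = 2.3822 bits


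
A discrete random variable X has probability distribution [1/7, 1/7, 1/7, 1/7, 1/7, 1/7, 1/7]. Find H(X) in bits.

H(X) = -Σ p(x) log₂ p(x)
  -1/7 × log₂(1/7) = 0.4011
  -1/7 × log₂(1/7) = 0.4011
  -1/7 × log₂(1/7) = 0.4011
  -1/7 × log₂(1/7) = 0.4011
  -1/7 × log₂(1/7) = 0.4011
  -1/7 × log₂(1/7) = 0.4011
  -1/7 × log₂(1/7) = 0.4011
H(X) = 2.8074 bits


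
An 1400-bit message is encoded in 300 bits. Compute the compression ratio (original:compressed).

Compression ratio = Original / Compressed
= 1400 / 300 = 4.67:1


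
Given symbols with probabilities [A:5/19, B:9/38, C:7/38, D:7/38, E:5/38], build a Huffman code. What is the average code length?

Huffman tree construction:
Combine smallest probabilities repeatedly
Resulting codes:
  A: 10 (length 2)
  B: 01 (length 2)
  C: 111 (length 3)
  D: 00 (length 2)
  E: 110 (length 3)
Average length = Σ p(s) × length(s) = 2.3158 bits


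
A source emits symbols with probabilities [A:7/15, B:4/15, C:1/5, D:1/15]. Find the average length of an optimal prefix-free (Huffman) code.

Huffman tree construction:
Combine smallest probabilities repeatedly
Resulting codes:
  A: 0 (length 1)
  B: 10 (length 2)
  C: 111 (length 3)
  D: 110 (length 3)
Average length = Σ p(s) × length(s) = 1.8000 bits


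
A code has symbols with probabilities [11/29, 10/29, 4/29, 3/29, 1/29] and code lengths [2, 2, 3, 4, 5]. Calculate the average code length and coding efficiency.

Average length L = Σ p_i × l_i = 2.4483 bits
Entropy H = 1.9605 bits
Efficiency η = H/L × 100% = 80.08%


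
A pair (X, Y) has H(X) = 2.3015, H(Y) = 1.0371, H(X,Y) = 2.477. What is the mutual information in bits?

I(X;Y) = H(X) + H(Y) - H(X,Y)
I(X;Y) = 2.3015 + 1.0371 - 2.477 = 0.8616 bits


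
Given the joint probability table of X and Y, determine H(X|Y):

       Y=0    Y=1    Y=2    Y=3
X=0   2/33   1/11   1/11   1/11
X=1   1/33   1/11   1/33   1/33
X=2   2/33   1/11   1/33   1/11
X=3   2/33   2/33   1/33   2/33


H(X|Y) = Σ_y p(y) H(X|Y=y)
  p(Y=0) = 7/33, H(X|Y=0) = 1.9502
  p(Y=1) = 1/3, H(X|Y=1) = 1.9808
  p(Y=2) = 2/11, H(X|Y=2) = 1.7925
  p(Y=3) = 3/11, H(X|Y=3) = 1.8911
H(X|Y) = 0.2121×1.9502 + 0.3333×1.9808 + 0.1818×1.7925 + 0.2727×1.8911 = 1.9156 bits


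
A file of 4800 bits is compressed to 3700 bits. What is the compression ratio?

Compression ratio = Original / Compressed
= 4800 / 3700 = 1.30:1


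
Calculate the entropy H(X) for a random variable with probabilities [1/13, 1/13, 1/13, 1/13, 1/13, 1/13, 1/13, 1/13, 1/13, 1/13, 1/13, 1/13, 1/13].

H(X) = -Σ p(x) log₂ p(x)
  -1/13 × log₂(1/13) = 0.2846
  -1/13 × log₂(1/13) = 0.2846
  -1/13 × log₂(1/13) = 0.2846
  -1/13 × log₂(1/13) = 0.2846
  -1/13 × log₂(1/13) = 0.2846
  -1/13 × log₂(1/13) = 0.2846
  -1/13 × log₂(1/13) = 0.2846
  -1/13 × log₂(1/13) = 0.2846
  -1/13 × log₂(1/13) = 0.2846
  -1/13 × log₂(1/13) = 0.2846
  -1/13 × log₂(1/13) = 0.2846
  -1/13 × log₂(1/13) = 0.2846
  -1/13 × log₂(1/13) = 0.2846
H(X) = 3.7004 bits


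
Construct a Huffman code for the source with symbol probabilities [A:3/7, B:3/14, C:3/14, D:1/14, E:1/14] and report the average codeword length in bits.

Huffman tree construction:
Combine smallest probabilities repeatedly
Resulting codes:
  A: 0 (length 1)
  B: 111 (length 3)
  C: 10 (length 2)
  D: 1100 (length 4)
  E: 1101 (length 4)
Average length = Σ p(s) × length(s) = 2.0714 bits


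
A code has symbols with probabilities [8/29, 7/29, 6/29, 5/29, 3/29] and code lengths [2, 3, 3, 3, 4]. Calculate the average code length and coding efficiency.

Average length L = Σ p_i × l_i = 2.8276 bits
Entropy H = 2.2536 bits
Efficiency η = H/L × 100% = 79.70%


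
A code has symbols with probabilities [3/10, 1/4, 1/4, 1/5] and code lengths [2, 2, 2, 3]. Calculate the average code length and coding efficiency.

Average length L = Σ p_i × l_i = 2.2000 bits
Entropy H = 1.9855 bits
Efficiency η = H/L × 100% = 90.25%


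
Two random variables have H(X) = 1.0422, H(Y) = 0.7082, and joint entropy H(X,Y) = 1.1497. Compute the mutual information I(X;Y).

I(X;Y) = H(X) + H(Y) - H(X,Y)
I(X;Y) = 1.0422 + 0.7082 - 1.1497 = 0.6007 bits


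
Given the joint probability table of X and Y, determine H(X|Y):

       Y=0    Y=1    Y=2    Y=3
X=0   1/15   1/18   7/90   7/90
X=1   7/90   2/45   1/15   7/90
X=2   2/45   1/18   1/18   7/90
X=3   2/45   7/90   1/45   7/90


H(X|Y) = Σ_y p(y) H(X|Y=y)
  p(Y=0) = 7/30, H(X|Y=0) = 1.9561
  p(Y=1) = 7/30, H(X|Y=1) = 1.9699
  p(Y=2) = 2/9, H(X|Y=2) = 1.8834
  p(Y=3) = 14/45, H(X|Y=3) = 2.0000
H(X|Y) = 0.2333×1.9561 + 0.2333×1.9699 + 0.2222×1.8834 + 0.3111×2.0000 = 1.9568 bits


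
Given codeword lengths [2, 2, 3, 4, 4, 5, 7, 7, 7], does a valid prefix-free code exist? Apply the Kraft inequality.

Kraft inequality: Σ 2^(-l_i) ≤ 1 for prefix-free code
Calculating: 2^(-2) + 2^(-2) + 2^(-3) + 2^(-4) + 2^(-4) + 2^(-5) + 2^(-7) + 2^(-7) + 2^(-7)
= 0.25 + 0.25 + 0.125 + 0.0625 + 0.0625 + 0.03125 + 0.0078125 + 0.0078125 + 0.0078125
= 0.8047
Since 0.8047 ≤ 1, prefix-free code exists


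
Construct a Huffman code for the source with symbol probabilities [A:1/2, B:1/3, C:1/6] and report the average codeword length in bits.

Huffman tree construction:
Combine smallest probabilities repeatedly
Resulting codes:
  A: 0 (length 1)
  B: 11 (length 2)
  C: 10 (length 2)
Average length = Σ p(s) × length(s) = 1.5000 bits


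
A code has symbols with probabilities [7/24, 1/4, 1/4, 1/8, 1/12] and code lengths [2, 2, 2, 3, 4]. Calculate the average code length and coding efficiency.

Average length L = Σ p_i × l_i = 2.2917 bits
Entropy H = 2.1922 bits
Efficiency η = H/L × 100% = 95.66%


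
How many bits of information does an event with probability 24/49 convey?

Information content I(x) = -log₂(p(x))
I = -log₂(24/49) = -log₂(0.4898)
I = 1.0297 bits


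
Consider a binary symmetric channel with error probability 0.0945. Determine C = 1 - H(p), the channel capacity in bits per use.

For BSC with error probability p:
C = 1 - H(p) where H(p) is binary entropy
H(0.0945) = -0.0945 × log₂(0.0945) - 0.9055 × log₂(0.9055)
H(p) = 0.4513
C = 1 - 0.4513 = 0.5487 bits/use


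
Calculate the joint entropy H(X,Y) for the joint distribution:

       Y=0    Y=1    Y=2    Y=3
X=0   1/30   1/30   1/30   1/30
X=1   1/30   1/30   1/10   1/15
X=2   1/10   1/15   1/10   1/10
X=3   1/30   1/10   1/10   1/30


H(X,Y) = -Σ p(x,y) log₂ p(x,y)
  p(0,0)=1/30: -0.0333 × log₂(0.0333) = 0.1636
  p(0,1)=1/30: -0.0333 × log₂(0.0333) = 0.1636
  p(0,2)=1/30: -0.0333 × log₂(0.0333) = 0.1636
  p(0,3)=1/30: -0.0333 × log₂(0.0333) = 0.1636
  p(1,0)=1/30: -0.0333 × log₂(0.0333) = 0.1636
  p(1,1)=1/30: -0.0333 × log₂(0.0333) = 0.1636
  p(1,2)=1/10: -0.1000 × log₂(0.1000) = 0.3322
  p(1,3)=1/15: -0.0667 × log₂(0.0667) = 0.2605
  p(2,0)=1/10: -0.1000 × log₂(0.1000) = 0.3322
  p(2,1)=1/15: -0.0667 × log₂(0.0667) = 0.2605
  p(2,2)=1/10: -0.1000 × log₂(0.1000) = 0.3322
  p(2,3)=1/10: -0.1000 × log₂(0.1000) = 0.3322
  p(3,0)=1/30: -0.0333 × log₂(0.0333) = 0.1636
  p(3,1)=1/10: -0.1000 × log₂(0.1000) = 0.3322
  p(3,2)=1/10: -0.1000 × log₂(0.1000) = 0.3322
  p(3,3)=1/30: -0.0333 × log₂(0.0333) = 0.1636
H(X,Y) = 3.8226 bits


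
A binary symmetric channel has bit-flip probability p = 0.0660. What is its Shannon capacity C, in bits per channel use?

For BSC with error probability p:
C = 1 - H(p) where H(p) is binary entropy
H(0.0660) = -0.0660 × log₂(0.0660) - 0.9340 × log₂(0.9340)
H(p) = 0.3508
C = 1 - 0.3508 = 0.6492 bits/use


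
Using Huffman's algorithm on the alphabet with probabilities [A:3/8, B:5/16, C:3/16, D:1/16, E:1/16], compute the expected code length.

Huffman tree construction:
Combine smallest probabilities repeatedly
Resulting codes:
  A: 0 (length 1)
  B: 10 (length 2)
  C: 111 (length 3)
  D: 1100 (length 4)
  E: 1101 (length 4)
Average length = Σ p(s) × length(s) = 2.0625 bits


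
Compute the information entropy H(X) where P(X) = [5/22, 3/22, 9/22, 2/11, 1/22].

H(X) = -Σ p(x) log₂ p(x)
  -5/22 × log₂(5/22) = 0.4858
  -3/22 × log₂(3/22) = 0.3920
  -9/22 × log₂(9/22) = 0.5275
  -2/11 × log₂(2/11) = 0.4472
  -1/22 × log₂(1/22) = 0.2027
H(X) = 2.0552 bits


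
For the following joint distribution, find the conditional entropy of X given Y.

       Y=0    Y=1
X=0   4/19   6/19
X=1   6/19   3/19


H(X|Y) = Σ_y p(y) H(X|Y=y)
  p(Y=0) = 10/19, H(X|Y=0) = 0.9710
  p(Y=1) = 9/19, H(X|Y=1) = 0.9183
H(X|Y) = 0.5263×0.9710 + 0.4737×0.9183 = 0.9460 bits


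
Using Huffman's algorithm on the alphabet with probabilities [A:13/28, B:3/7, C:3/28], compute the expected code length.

Huffman tree construction:
Combine smallest probabilities repeatedly
Resulting codes:
  A: 0 (length 1)
  B: 11 (length 2)
  C: 10 (length 2)
Average length = Σ p(s) × length(s) = 1.5357 bits


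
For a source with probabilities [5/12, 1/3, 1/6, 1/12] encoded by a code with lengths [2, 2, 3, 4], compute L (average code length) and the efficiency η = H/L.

Average length L = Σ p_i × l_i = 2.3333 bits
Entropy H = 1.7842 bits
Efficiency η = H/L × 100% = 76.46%


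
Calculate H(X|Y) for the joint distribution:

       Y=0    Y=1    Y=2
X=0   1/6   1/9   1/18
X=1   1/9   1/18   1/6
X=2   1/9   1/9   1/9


H(X|Y) = Σ_y p(y) H(X|Y=y)
  p(Y=0) = 7/18, H(X|Y=0) = 1.5567
  p(Y=1) = 5/18, H(X|Y=1) = 1.5219
  p(Y=2) = 1/3, H(X|Y=2) = 1.4591
H(X|Y) = 0.3889×1.5567 + 0.2778×1.5219 + 0.3333×1.4591 = 1.5145 bits


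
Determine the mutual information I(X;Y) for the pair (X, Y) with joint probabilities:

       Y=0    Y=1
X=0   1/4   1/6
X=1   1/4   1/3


H(X) = 0.9799, H(Y) = 1.0000, H(X,Y) = 1.9591
I(X;Y) = H(X) + H(Y) - H(X,Y) = 0.0207 bits


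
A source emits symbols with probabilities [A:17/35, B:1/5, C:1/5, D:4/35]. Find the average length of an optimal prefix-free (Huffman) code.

Huffman tree construction:
Combine smallest probabilities repeatedly
Resulting codes:
  A: 0 (length 1)
  B: 111 (length 3)
  C: 10 (length 2)
  D: 110 (length 3)
Average length = Σ p(s) × length(s) = 1.8286 bits


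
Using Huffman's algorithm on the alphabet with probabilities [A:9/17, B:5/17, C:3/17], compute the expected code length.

Huffman tree construction:
Combine smallest probabilities repeatedly
Resulting codes:
  A: 1 (length 1)
  B: 01 (length 2)
  C: 00 (length 2)
Average length = Σ p(s) × length(s) = 1.4706 bits


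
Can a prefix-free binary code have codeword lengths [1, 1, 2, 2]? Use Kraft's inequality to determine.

Kraft inequality: Σ 2^(-l_i) ≤ 1 for prefix-free code
Calculating: 2^(-1) + 2^(-1) + 2^(-2) + 2^(-2)
= 0.5 + 0.5 + 0.25 + 0.25
= 1.5000
Since 1.5000 > 1, prefix-free code does not exist


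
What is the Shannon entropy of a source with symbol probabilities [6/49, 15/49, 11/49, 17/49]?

H(X) = -Σ p(x) log₂ p(x)
  -6/49 × log₂(6/49) = 0.3710
  -15/49 × log₂(15/49) = 0.5228
  -11/49 × log₂(11/49) = 0.4838
  -17/49 × log₂(17/49) = 0.5299
H(X) = 1.9075 bits


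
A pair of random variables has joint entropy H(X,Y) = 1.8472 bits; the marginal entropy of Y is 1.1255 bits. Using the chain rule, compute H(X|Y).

Chain rule: H(X,Y) = H(X|Y) + H(Y)
H(X|Y) = H(X,Y) - H(Y) = 1.8472 - 1.1255 = 0.7217 bits


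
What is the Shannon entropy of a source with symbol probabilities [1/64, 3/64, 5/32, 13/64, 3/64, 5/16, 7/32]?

H(X) = -Σ p(x) log₂ p(x)
  -1/64 × log₂(1/64) = 0.0938
  -3/64 × log₂(3/64) = 0.2070
  -5/32 × log₂(5/32) = 0.4184
  -13/64 × log₂(13/64) = 0.4671
  -3/64 × log₂(3/64) = 0.2070
  -5/16 × log₂(5/16) = 0.5244
  -7/32 × log₂(7/32) = 0.4796
H(X) = 2.3972 bits


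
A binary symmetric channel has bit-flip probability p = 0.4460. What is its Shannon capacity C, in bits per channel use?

For BSC with error probability p:
C = 1 - H(p) where H(p) is binary entropy
H(0.4460) = -0.4460 × log₂(0.4460) - 0.5540 × log₂(0.5540)
H(p) = 0.9916
C = 1 - 0.9916 = 0.0084 bits/use


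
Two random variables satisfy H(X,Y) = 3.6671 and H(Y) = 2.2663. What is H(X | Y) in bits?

Chain rule: H(X,Y) = H(X|Y) + H(Y)
H(X|Y) = H(X,Y) - H(Y) = 3.6671 - 2.2663 = 1.4008 bits


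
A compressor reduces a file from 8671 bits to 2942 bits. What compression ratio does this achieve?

Compression ratio = Original / Compressed
= 8671 / 2942 = 2.95:1


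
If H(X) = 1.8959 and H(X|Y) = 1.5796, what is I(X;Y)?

I(X;Y) = H(X) - H(X|Y)
I(X;Y) = 1.8959 - 1.5796 = 0.3163 bits


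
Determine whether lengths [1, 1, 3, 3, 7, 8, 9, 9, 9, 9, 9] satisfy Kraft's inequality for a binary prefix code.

Kraft inequality: Σ 2^(-l_i) ≤ 1 for prefix-free code
Calculating: 2^(-1) + 2^(-1) + 2^(-3) + 2^(-3) + 2^(-7) + 2^(-8) + 2^(-9) + 2^(-9) + 2^(-9) + 2^(-9) + 2^(-9)
= 0.5 + 0.5 + 0.125 + 0.125 + 0.0078125 + 0.00390625 + 0.001953125 + 0.001953125 + 0.001953125 + 0.001953125 + 0.001953125
= 1.2715
Since 1.2715 > 1, prefix-free code does not exist


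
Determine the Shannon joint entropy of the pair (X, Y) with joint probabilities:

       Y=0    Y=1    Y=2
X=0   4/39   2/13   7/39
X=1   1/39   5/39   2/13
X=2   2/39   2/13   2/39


H(X,Y) = -Σ p(x,y) log₂ p(x,y)
  p(0,0)=4/39: -0.1026 × log₂(0.1026) = 0.3370
  p(0,1)=2/13: -0.1538 × log₂(0.1538) = 0.4155
  p(0,2)=7/39: -0.1795 × log₂(0.1795) = 0.4448
  p(1,0)=1/39: -0.0256 × log₂(0.0256) = 0.1355
  p(1,1)=5/39: -0.1282 × log₂(0.1282) = 0.3799
  p(1,2)=2/13: -0.1538 × log₂(0.1538) = 0.4155
  p(2,0)=2/39: -0.0513 × log₂(0.0513) = 0.2198
  p(2,1)=2/13: -0.1538 × log₂(0.1538) = 0.4155
  p(2,2)=2/39: -0.0513 × log₂(0.0513) = 0.2198
H(X,Y) = 2.9831 bits


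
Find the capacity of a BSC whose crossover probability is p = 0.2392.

For BSC with error probability p:
C = 1 - H(p) where H(p) is binary entropy
H(0.2392) = -0.2392 × log₂(0.2392) - 0.7608 × log₂(0.7608)
H(p) = 0.7937
C = 1 - 0.7937 = 0.2063 bits/use


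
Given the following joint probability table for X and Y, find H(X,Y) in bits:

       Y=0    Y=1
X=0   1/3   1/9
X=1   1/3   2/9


H(X,Y) = -Σ p(x,y) log₂ p(x,y)
  p(0,0)=1/3: -0.3333 × log₂(0.3333) = 0.5283
  p(0,1)=1/9: -0.1111 × log₂(0.1111) = 0.3522
  p(1,0)=1/3: -0.3333 × log₂(0.3333) = 0.5283
  p(1,1)=2/9: -0.2222 × log₂(0.2222) = 0.4822
H(X,Y) = 1.8911 bits


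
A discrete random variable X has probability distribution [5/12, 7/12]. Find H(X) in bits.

H(X) = -Σ p(x) log₂ p(x)
  -5/12 × log₂(5/12) = 0.5263
  -7/12 × log₂(7/12) = 0.4536
H(X) = 0.9799 bits


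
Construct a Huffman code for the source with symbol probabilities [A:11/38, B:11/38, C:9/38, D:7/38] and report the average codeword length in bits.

Huffman tree construction:
Combine smallest probabilities repeatedly
Resulting codes:
  A: 10 (length 2)
  B: 11 (length 2)
  C: 01 (length 2)
  D: 00 (length 2)
Average length = Σ p(s) × length(s) = 2.0000 bits


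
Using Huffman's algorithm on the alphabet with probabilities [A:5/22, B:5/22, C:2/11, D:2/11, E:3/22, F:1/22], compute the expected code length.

Huffman tree construction:
Combine smallest probabilities repeatedly
Resulting codes:
  A: 01 (length 2)
  B: 10 (length 2)
  C: 110 (length 3)
  D: 111 (length 3)
  E: 001 (length 3)
  F: 000 (length 3)
Average length = Σ p(s) × length(s) = 2.5455 bits


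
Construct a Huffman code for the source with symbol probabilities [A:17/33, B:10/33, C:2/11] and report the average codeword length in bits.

Huffman tree construction:
Combine smallest probabilities repeatedly
Resulting codes:
  A: 1 (length 1)
  B: 01 (length 2)
  C: 00 (length 2)
Average length = Σ p(s) × length(s) = 1.4848 bits


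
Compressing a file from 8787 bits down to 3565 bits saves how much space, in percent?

Space savings = (1 - Compressed/Original) × 100%
= (1 - 3565/8787) × 100%
= 59.43%


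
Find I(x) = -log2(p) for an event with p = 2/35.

Information content I(x) = -log₂(p(x))
I = -log₂(2/35) = -log₂(0.0571)
I = 4.1293 bits


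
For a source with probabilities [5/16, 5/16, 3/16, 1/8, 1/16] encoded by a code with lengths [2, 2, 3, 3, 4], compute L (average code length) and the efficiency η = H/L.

Average length L = Σ p_i × l_i = 2.4375 bits
Entropy H = 2.1266 bits
Efficiency η = H/L × 100% = 87.25%


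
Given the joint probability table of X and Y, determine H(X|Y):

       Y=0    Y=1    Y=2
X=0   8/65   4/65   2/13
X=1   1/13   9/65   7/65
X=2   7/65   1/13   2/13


H(X|Y) = Σ_y p(y) H(X|Y=y)
  p(Y=0) = 4/13, H(X|Y=0) = 1.5589
  p(Y=1) = 18/65, H(X|Y=1) = 1.4955
  p(Y=2) = 27/65, H(X|Y=2) = 1.5664
H(X|Y) = 0.3077×1.5589 + 0.2769×1.4955 + 0.4154×1.5664 = 1.5444 bits


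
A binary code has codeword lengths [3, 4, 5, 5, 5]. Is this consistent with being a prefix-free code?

Kraft inequality: Σ 2^(-l_i) ≤ 1 for prefix-free code
Calculating: 2^(-3) + 2^(-4) + 2^(-5) + 2^(-5) + 2^(-5)
= 0.125 + 0.0625 + 0.03125 + 0.03125 + 0.03125
= 0.2812
Since 0.2812 ≤ 1, prefix-free code exists


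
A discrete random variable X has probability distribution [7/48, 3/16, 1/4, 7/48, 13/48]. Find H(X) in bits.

H(X) = -Σ p(x) log₂ p(x)
  -7/48 × log₂(7/48) = 0.4051
  -3/16 × log₂(3/16) = 0.4528
  -1/4 × log₂(1/4) = 0.5000
  -7/48 × log₂(7/48) = 0.4051
  -13/48 × log₂(13/48) = 0.5104
H(X) = 2.2733 bits


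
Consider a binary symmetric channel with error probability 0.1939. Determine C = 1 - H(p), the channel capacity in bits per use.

For BSC with error probability p:
C = 1 - H(p) where H(p) is binary entropy
H(0.1939) = -0.1939 × log₂(0.1939) - 0.8061 × log₂(0.8061)
H(p) = 0.7096
C = 1 - 0.7096 = 0.2904 bits/use


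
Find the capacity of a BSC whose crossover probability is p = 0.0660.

For BSC with error probability p:
C = 1 - H(p) where H(p) is binary entropy
H(0.0660) = -0.0660 × log₂(0.0660) - 0.9340 × log₂(0.9340)
H(p) = 0.3508
C = 1 - 0.3508 = 0.6492 bits/use


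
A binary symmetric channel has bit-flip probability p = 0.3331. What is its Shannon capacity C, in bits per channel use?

For BSC with error probability p:
C = 1 - H(p) where H(p) is binary entropy
H(0.3331) = -0.3331 × log₂(0.3331) - 0.6669 × log₂(0.6669)
H(p) = 0.9181
C = 1 - 0.9181 = 0.0819 bits/use


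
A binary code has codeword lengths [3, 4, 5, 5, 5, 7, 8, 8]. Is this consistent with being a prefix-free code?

Kraft inequality: Σ 2^(-l_i) ≤ 1 for prefix-free code
Calculating: 2^(-3) + 2^(-4) + 2^(-5) + 2^(-5) + 2^(-5) + 2^(-7) + 2^(-8) + 2^(-8)
= 0.125 + 0.0625 + 0.03125 + 0.03125 + 0.03125 + 0.0078125 + 0.00390625 + 0.00390625
= 0.2969
Since 0.2969 ≤ 1, prefix-free code exists


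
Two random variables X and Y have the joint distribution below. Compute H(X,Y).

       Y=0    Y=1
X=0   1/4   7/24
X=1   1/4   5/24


H(X,Y) = -Σ p(x,y) log₂ p(x,y)
  p(0,0)=1/4: -0.2500 × log₂(0.2500) = 0.5000
  p(0,1)=7/24: -0.2917 × log₂(0.2917) = 0.5185
  p(1,0)=1/4: -0.2500 × log₂(0.2500) = 0.5000
  p(1,1)=5/24: -0.2083 × log₂(0.2083) = 0.4715
H(X,Y) = 1.9899 bits
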